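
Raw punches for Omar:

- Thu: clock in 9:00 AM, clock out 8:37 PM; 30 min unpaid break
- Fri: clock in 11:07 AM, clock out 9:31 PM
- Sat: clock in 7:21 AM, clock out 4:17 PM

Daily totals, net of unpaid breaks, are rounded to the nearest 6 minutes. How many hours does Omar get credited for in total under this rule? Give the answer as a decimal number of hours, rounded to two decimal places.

30.40 hours

Thu: 9:00 AM–8:37 PM = 11 h 37 min − 30 min = 11 h 7 min → rounds to 11 h 6 min
Fri: 11:07 AM–9:31 PM = 10 h 24 min → rounds to 10 h 24 min
Sat: 7:21 AM–4:17 PM = 8 h 56 min → rounds to 8 h 54 min
Total credited: 30 h 24 min.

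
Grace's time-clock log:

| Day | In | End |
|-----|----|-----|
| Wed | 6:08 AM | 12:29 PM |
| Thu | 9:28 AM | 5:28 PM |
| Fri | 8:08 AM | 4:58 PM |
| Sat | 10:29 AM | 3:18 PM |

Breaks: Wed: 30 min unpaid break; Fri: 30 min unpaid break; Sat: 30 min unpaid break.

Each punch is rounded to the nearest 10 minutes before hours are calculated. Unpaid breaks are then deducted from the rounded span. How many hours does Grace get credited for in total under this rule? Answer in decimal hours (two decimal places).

26.50 hours

Wed: in 6:08 AM→6:10 AM, out 12:29 PM→12:30 PM; 6 h 20 min − 30 min = 5 h 50 min
Thu: in 9:28 AM→9:30 AM, out 5:28 PM→5:30 PM; 8 h 0 min
Fri: in 8:08 AM→8:10 AM, out 4:58 PM→5:00 PM; 8 h 50 min − 30 min = 8 h 20 min
Sat: in 10:29 AM→10:30 AM, out 3:18 PM→3:20 PM; 4 h 50 min − 30 min = 4 h 20 min
Total credited: 26 h 30 min.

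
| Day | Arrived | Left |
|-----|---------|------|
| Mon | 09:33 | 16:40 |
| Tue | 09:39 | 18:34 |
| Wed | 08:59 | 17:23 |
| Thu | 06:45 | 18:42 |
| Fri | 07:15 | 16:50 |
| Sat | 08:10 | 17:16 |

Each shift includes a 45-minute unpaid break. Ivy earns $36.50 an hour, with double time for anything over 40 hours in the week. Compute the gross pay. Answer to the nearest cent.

$2231.37

Mon: 09:33–16:40 = 7 h 7 min; less 45 min break → 6 h 22 min
Tue: 09:39–18:34 = 8 h 55 min; less 45 min break → 8 h 10 min
Wed: 08:59–17:23 = 8 h 24 min; less 45 min break → 7 h 39 min
Thu: 06:45–18:42 = 11 h 57 min; less 45 min break → 11 h 12 min
Fri: 07:15–16:50 = 9 h 35 min; less 45 min break → 8 h 50 min
Sat: 08:10–17:16 = 9 h 6 min; less 45 min break → 8 h 21 min
Total worked: 50 h 34 min = 3034 min.
Regular 40 h 0 min = 2400 min at $36.50/h; overtime 10 h 34 min = 634 min at $73.00/h.
Pay = (2400 × $36.50 + 634 × $73.00) ÷ 60 = $2231.37.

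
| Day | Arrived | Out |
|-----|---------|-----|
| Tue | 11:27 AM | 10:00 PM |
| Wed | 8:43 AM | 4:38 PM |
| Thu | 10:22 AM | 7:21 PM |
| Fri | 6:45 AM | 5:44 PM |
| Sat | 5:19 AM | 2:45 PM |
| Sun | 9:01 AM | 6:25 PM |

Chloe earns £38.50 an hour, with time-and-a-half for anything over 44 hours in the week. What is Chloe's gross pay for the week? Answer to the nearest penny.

Tue: 11:27 AM–10:00 PM = 10 h 33 min
Wed: 8:43 AM–4:38 PM = 7 h 55 min
Thu: 10:22 AM–7:21 PM = 8 h 59 min
Fri: 6:45 AM–5:44 PM = 10 h 59 min
Sat: 5:19 AM–2:45 PM = 9 h 26 min
Sun: 9:01 AM–6:25 PM = 9 h 24 min
Total worked: 57 h 16 min = 3436 min.
Regular 44 h 0 min = 2640 min at £38.50/h; overtime 13 h 16 min = 796 min at £57.75/h.
Pay = (2640 × £38.50 + 796 × £57.75) ÷ 60 = £2460.15.

£2460.15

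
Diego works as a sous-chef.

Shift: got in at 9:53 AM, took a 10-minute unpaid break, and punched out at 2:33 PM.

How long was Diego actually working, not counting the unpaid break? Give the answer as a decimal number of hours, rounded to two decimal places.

4.50 hours

Shift: 9:53 AM–2:33 PM = 4 h 40 min; less 10 min break → 4 h 30 min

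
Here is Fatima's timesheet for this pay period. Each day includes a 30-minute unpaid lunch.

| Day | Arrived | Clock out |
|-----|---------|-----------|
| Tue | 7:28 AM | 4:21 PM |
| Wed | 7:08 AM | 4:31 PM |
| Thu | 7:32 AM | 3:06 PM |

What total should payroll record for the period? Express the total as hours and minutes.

Tue: 7:28 AM–4:21 PM = 8 h 53 min; less 30 min break → 8 h 23 min
Wed: 7:08 AM–4:31 PM = 9 h 23 min; less 30 min break → 8 h 53 min
Thu: 7:32 AM–3:06 PM = 7 h 34 min; less 30 min break → 7 h 4 min
Total: 8 h 23 min + 8 h 53 min + 7 h 4 min = 24 h 20 min.

24 h 20 min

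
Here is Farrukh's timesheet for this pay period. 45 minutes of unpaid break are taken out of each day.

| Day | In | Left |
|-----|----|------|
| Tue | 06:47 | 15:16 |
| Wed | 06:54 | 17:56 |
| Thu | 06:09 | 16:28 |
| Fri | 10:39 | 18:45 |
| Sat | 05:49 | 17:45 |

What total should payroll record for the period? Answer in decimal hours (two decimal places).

46.12 hours

Tue: 06:47–15:16 = 8 h 29 min; less 45 min break → 7 h 44 min
Wed: 06:54–17:56 = 11 h 2 min; less 45 min break → 10 h 17 min
Thu: 06:09–16:28 = 10 h 19 min; less 45 min break → 9 h 34 min
Fri: 10:39–18:45 = 8 h 6 min; less 45 min break → 7 h 21 min
Sat: 05:49–17:45 = 11 h 56 min; less 45 min break → 11 h 11 min
Total: 7 h 44 min + 10 h 17 min + 9 h 34 min + 7 h 21 min + 11 h 11 min = 46 h 7 min.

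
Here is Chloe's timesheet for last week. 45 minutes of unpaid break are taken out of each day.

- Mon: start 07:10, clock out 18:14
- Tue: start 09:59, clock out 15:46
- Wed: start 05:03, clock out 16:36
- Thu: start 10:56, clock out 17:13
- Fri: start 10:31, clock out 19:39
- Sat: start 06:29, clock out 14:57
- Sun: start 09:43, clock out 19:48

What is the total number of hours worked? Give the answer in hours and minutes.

57 h 7 min

Mon: 07:10–18:14 = 11 h 4 min; less 45 min break → 10 h 19 min
Tue: 09:59–15:46 = 5 h 47 min; less 45 min break → 5 h 2 min
Wed: 05:03–16:36 = 11 h 33 min; less 45 min break → 10 h 48 min
Thu: 10:56–17:13 = 6 h 17 min; less 45 min break → 5 h 32 min
Fri: 10:31–19:39 = 9 h 8 min; less 45 min break → 8 h 23 min
Sat: 06:29–14:57 = 8 h 28 min; less 45 min break → 7 h 43 min
Sun: 09:43–19:48 = 10 h 5 min; less 45 min break → 9 h 20 min
Total: 10 h 19 min + 5 h 2 min + 10 h 48 min + 5 h 32 min + 8 h 23 min + 7 h 43 min + 9 h 20 min = 57 h 7 min.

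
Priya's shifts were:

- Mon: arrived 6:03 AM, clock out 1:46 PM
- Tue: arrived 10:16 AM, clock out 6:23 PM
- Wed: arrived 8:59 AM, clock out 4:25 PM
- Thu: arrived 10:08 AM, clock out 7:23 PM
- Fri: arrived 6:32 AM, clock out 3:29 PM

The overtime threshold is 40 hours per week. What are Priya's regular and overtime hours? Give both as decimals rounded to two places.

Mon: 6:03 AM–1:46 PM = 7 h 43 min
Tue: 10:16 AM–6:23 PM = 8 h 7 min
Wed: 8:59 AM–4:25 PM = 7 h 26 min
Thu: 10:08 AM–7:23 PM = 9 h 15 min
Fri: 6:32 AM–3:29 PM = 8 h 57 min
Total worked: 41 h 28 min = 41.47 h.
Threshold 40 h → overtime 1 h 28 min, regular 40 h 0 min.

Regular 40.00 hours, overtime 1.47 hours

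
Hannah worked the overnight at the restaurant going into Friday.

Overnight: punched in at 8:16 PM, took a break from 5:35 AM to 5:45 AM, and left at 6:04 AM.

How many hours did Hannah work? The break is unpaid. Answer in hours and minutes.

9 h 38 min

Overnight: 8:16 PM → midnight = 3 h 44 min; midnight → 6:04 AM = 6 h 4 min; span 9 h 48 min; less 10 min break → 9 h 38 min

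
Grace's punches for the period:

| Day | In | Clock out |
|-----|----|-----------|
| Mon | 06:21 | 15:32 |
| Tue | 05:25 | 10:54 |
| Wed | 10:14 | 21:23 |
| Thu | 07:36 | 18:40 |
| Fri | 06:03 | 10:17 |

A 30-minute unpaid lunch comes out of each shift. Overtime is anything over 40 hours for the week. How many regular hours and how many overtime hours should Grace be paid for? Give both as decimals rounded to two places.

Regular 38.62 hours, overtime 0.00 hours

Mon: 06:21–15:32 = 9 h 11 min; less 30 min break → 8 h 41 min
Tue: 05:25–10:54 = 5 h 29 min; less 30 min break → 4 h 59 min
Wed: 10:14–21:23 = 11 h 9 min; less 30 min break → 10 h 39 min
Thu: 07:36–18:40 = 11 h 4 min; less 30 min break → 10 h 34 min
Fri: 06:03–10:17 = 4 h 14 min; less 30 min break → 3 h 44 min
Total worked: 38 h 37 min = 38.62 h.
Threshold 40 h → overtime 0 h 0 min, regular 38 h 37 min.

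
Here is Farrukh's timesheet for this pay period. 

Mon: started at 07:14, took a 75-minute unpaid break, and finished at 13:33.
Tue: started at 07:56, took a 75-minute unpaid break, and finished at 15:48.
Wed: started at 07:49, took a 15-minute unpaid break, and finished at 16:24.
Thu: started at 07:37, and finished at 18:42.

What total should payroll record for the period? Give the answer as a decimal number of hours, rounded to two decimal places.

Mon: 07:14–13:33 = 6 h 19 min; less 75 min break → 5 h 4 min
Tue: 07:56–15:48 = 7 h 52 min; less 75 min break → 6 h 37 min
Wed: 07:49–16:24 = 8 h 35 min; less 15 min break → 8 h 20 min
Thu: 07:37–18:42 = 11 h 5 min
Total: 5 h 4 min + 6 h 37 min + 8 h 20 min + 11 h 5 min = 31 h 6 min.

31.10 hours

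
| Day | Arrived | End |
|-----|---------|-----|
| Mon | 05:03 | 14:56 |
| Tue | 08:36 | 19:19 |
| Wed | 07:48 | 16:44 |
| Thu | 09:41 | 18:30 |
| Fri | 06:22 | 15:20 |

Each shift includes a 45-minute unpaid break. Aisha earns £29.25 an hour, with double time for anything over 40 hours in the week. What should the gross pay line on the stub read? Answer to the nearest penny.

Mon: 05:03–14:56 = 9 h 53 min; less 45 min break → 9 h 8 min
Tue: 08:36–19:19 = 10 h 43 min; less 45 min break → 9 h 58 min
Wed: 07:48–16:44 = 8 h 56 min; less 45 min break → 8 h 11 min
Thu: 09:41–18:30 = 8 h 49 min; less 45 min break → 8 h 4 min
Fri: 06:22–15:20 = 8 h 58 min; less 45 min break → 8 h 13 min
Total worked: 43 h 34 min = 2614 min.
Regular 40 h 0 min = 2400 min at £29.25/h; overtime 3 h 34 min = 214 min at £58.50/h.
Pay = (2400 × £29.25 + 214 × £58.50) ÷ 60 = £1378.65.

£1378.65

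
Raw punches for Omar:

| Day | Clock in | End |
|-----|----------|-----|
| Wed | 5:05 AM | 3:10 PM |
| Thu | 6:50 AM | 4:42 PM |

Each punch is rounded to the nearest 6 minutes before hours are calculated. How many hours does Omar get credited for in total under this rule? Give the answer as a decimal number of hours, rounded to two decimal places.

20.00 hours

Wed: in 5:05 AM→5:06 AM, out 3:10 PM→3:12 PM; 10 h 6 min
Thu: in 6:50 AM→6:48 AM, out 4:42 PM→4:42 PM; 9 h 54 min
Total credited: 20 h 0 min.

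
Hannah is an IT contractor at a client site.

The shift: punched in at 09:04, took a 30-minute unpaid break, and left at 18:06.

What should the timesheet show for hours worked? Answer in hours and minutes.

8 h 32 min

The shift: 09:04–18:06 = 9 h 2 min; less 30 min break → 8 h 32 min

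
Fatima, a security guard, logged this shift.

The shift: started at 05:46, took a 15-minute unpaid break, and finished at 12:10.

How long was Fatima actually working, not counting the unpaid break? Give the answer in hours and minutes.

6 h 9 min

The shift: 05:46–12:10 = 6 h 24 min; less 15 min break → 6 h 9 min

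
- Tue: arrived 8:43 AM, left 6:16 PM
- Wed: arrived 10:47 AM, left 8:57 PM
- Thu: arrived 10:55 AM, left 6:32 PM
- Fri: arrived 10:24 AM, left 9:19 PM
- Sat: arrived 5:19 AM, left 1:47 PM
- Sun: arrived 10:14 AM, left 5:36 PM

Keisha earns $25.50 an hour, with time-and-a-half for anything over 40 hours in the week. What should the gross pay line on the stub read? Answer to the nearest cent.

$1558.69

Tue: 8:43 AM–6:16 PM = 9 h 33 min
Wed: 10:47 AM–8:57 PM = 10 h 10 min
Thu: 10:55 AM–6:32 PM = 7 h 37 min
Fri: 10:24 AM–9:19 PM = 10 h 55 min
Sat: 5:19 AM–1:47 PM = 8 h 28 min
Sun: 10:14 AM–5:36 PM = 7 h 22 min
Total worked: 54 h 5 min = 3245 min.
Regular 40 h 0 min = 2400 min at $25.50/h; overtime 14 h 5 min = 845 min at $38.25/h.
Pay = (2400 × $25.50 + 845 × $38.25) ÷ 60 = $1558.69.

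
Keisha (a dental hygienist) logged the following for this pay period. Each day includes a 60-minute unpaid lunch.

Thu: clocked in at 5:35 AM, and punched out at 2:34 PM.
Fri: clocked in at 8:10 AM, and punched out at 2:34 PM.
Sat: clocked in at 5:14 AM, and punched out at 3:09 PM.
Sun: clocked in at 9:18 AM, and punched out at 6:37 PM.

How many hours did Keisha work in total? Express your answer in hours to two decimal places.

Thu: 5:35 AM–2:34 PM = 8 h 59 min; less 60 min break → 7 h 59 min
Fri: 8:10 AM–2:34 PM = 6 h 24 min; less 60 min break → 5 h 24 min
Sat: 5:14 AM–3:09 PM = 9 h 55 min; less 60 min break → 8 h 55 min
Sun: 9:18 AM–6:37 PM = 9 h 19 min; less 60 min break → 8 h 19 min
Total: 7 h 59 min + 5 h 24 min + 8 h 55 min + 8 h 19 min = 30 h 37 min.

30.62 hours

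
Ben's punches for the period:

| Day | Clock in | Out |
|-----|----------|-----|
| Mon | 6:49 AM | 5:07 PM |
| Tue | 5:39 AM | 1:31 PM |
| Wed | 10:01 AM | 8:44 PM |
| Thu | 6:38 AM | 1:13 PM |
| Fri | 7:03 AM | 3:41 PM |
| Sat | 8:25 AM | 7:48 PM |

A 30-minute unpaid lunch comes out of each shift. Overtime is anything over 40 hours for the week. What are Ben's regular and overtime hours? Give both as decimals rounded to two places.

Regular 40.00 hours, overtime 12.48 hours

Mon: 6:49 AM–5:07 PM = 10 h 18 min; less 30 min break → 9 h 48 min
Tue: 5:39 AM–1:31 PM = 7 h 52 min; less 30 min break → 7 h 22 min
Wed: 10:01 AM–8:44 PM = 10 h 43 min; less 30 min break → 10 h 13 min
Thu: 6:38 AM–1:13 PM = 6 h 35 min; less 30 min break → 6 h 5 min
Fri: 7:03 AM–3:41 PM = 8 h 38 min; less 30 min break → 8 h 8 min
Sat: 8:25 AM–7:48 PM = 11 h 23 min; less 30 min break → 10 h 53 min
Total worked: 52 h 29 min = 52.48 h.
Threshold 40 h → overtime 12 h 29 min, regular 40 h 0 min.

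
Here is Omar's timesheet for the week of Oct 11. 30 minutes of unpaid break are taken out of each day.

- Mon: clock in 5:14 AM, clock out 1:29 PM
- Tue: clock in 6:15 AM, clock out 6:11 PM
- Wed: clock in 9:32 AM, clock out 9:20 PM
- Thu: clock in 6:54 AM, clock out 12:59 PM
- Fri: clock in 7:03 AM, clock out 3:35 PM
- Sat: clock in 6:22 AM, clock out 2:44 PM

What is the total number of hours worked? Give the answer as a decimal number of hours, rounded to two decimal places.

Mon: 5:14 AM–1:29 PM = 8 h 15 min; less 30 min break → 7 h 45 min
Tue: 6:15 AM–6:11 PM = 11 h 56 min; less 30 min break → 11 h 26 min
Wed: 9:32 AM–9:20 PM = 11 h 48 min; less 30 min break → 11 h 18 min
Thu: 6:54 AM–12:59 PM = 6 h 5 min; less 30 min break → 5 h 35 min
Fri: 7:03 AM–3:35 PM = 8 h 32 min; less 30 min break → 8 h 2 min
Sat: 6:22 AM–2:44 PM = 8 h 22 min; less 30 min break → 7 h 52 min
Total: 7 h 45 min + 11 h 26 min + 11 h 18 min + 5 h 35 min + 8 h 2 min + 7 h 52 min = 51 h 58 min.

51.97 hours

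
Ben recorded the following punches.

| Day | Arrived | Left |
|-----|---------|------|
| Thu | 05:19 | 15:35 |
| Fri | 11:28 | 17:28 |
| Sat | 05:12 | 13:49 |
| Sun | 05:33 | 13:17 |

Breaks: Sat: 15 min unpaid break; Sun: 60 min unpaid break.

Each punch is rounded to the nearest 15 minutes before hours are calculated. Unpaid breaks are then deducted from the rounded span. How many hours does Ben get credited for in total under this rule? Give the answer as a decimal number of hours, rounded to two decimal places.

Thu: in 05:19→05:15, out 15:35→15:30; 10 h 15 min
Fri: in 11:28→11:30, out 17:28→17:30; 6 h 0 min
Sat: in 05:12→05:15, out 13:49→13:45; 8 h 30 min − 15 min = 8 h 15 min
Sun: in 05:33→05:30, out 13:17→13:15; 7 h 45 min − 60 min = 6 h 45 min
Total credited: 31 h 15 min.

31.25 hours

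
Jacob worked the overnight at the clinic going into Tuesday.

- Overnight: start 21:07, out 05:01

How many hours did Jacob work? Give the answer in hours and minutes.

Overnight: 21:07 → midnight = 2 h 53 min; midnight → 05:01 = 5 h 1 min; span 7 h 54 min

7 h 54 min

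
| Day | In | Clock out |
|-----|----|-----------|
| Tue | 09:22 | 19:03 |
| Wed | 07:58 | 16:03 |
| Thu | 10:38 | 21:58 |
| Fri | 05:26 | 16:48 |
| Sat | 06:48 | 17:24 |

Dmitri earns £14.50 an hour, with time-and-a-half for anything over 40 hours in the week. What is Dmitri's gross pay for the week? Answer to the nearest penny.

Tue: 09:22–19:03 = 9 h 41 min
Wed: 07:58–16:03 = 8 h 5 min
Thu: 10:38–21:58 = 11 h 20 min
Fri: 05:26–16:48 = 11 h 22 min
Sat: 06:48–17:24 = 10 h 36 min
Total worked: 51 h 4 min = 3064 min.
Regular 40 h 0 min = 2400 min at £14.50/h; overtime 11 h 4 min = 664 min at £21.75/h.
Pay = (2400 × £14.50 + 664 × £21.75) ÷ 60 = £820.70.

£820.70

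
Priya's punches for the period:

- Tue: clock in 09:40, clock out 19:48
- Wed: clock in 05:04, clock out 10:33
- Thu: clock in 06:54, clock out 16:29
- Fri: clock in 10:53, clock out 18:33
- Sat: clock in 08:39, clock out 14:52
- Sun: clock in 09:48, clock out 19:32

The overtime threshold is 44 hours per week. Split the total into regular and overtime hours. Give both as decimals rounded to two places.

Tue: 09:40–19:48 = 10 h 8 min
Wed: 05:04–10:33 = 5 h 29 min
Thu: 06:54–16:29 = 9 h 35 min
Fri: 10:53–18:33 = 7 h 40 min
Sat: 08:39–14:52 = 6 h 13 min
Sun: 09:48–19:32 = 9 h 44 min
Total worked: 48 h 49 min = 48.82 h.
Threshold 44 h → overtime 4 h 49 min, regular 44 h 0 min.

Regular 44.00 hours, overtime 4.82 hours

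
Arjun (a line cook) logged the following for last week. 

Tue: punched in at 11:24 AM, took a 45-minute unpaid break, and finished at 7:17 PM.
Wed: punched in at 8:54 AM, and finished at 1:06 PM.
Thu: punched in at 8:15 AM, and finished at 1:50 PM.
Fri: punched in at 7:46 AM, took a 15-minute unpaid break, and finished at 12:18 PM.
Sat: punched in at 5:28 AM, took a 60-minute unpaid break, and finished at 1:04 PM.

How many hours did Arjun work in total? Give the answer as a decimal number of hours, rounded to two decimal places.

Tue: 11:24 AM–7:17 PM = 7 h 53 min; less 45 min break → 7 h 8 min
Wed: 8:54 AM–1:06 PM = 4 h 12 min
Thu: 8:15 AM–1:50 PM = 5 h 35 min
Fri: 7:46 AM–12:18 PM = 4 h 32 min; less 15 min break → 4 h 17 min
Sat: 5:28 AM–1:04 PM = 7 h 36 min; less 60 min break → 6 h 36 min
Total: 7 h 8 min + 4 h 12 min + 5 h 35 min + 4 h 17 min + 6 h 36 min = 27 h 48 min.

27.80 hours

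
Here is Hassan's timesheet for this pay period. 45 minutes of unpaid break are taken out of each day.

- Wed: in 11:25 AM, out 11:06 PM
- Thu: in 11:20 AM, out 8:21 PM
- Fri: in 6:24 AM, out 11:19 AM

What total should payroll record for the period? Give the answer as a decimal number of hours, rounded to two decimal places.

Wed: 11:25 AM–11:06 PM = 11 h 41 min; less 45 min break → 10 h 56 min
Thu: 11:20 AM–8:21 PM = 9 h 1 min; less 45 min break → 8 h 16 min
Fri: 6:24 AM–11:19 AM = 4 h 55 min; less 45 min break → 4 h 10 min
Total: 10 h 56 min + 8 h 16 min + 4 h 10 min = 23 h 22 min.

23.37 hours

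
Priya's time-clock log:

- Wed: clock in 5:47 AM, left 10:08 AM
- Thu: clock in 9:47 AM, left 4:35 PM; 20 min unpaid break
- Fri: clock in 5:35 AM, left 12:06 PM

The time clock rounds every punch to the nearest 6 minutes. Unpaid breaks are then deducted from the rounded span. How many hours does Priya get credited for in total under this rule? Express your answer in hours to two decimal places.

Wed: in 5:47 AM→5:48 AM, out 10:08 AM→10:06 AM; 4 h 18 min
Thu: in 9:47 AM→9:48 AM, out 4:35 PM→4:36 PM; 6 h 48 min − 20 min = 6 h 28 min
Fri: in 5:35 AM→5:36 AM, out 12:06 PM→12:06 PM; 6 h 30 min
Total credited: 17 h 16 min.

17.27 hours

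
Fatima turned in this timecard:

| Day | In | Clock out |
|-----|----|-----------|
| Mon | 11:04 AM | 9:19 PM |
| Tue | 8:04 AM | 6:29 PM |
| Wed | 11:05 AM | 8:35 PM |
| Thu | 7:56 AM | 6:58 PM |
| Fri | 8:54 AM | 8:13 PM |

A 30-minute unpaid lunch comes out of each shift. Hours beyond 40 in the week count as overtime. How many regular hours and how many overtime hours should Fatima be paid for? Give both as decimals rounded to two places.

Regular 40.00 hours, overtime 10.02 hours

Mon: 11:04 AM–9:19 PM = 10 h 15 min; less 30 min break → 9 h 45 min
Tue: 8:04 AM–6:29 PM = 10 h 25 min; less 30 min break → 9 h 55 min
Wed: 11:05 AM–8:35 PM = 9 h 30 min; less 30 min break → 9 h 0 min
Thu: 7:56 AM–6:58 PM = 11 h 2 min; less 30 min break → 10 h 32 min
Fri: 8:54 AM–8:13 PM = 11 h 19 min; less 30 min break → 10 h 49 min
Total worked: 50 h 1 min = 50.02 h.
Threshold 40 h → overtime 10 h 1 min, regular 40 h 0 min.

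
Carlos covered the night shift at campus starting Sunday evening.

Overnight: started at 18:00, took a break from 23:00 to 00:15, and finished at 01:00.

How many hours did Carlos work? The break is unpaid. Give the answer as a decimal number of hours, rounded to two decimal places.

Overnight: 18:00 → midnight = 6 h 0 min; midnight → 01:00 = 1 h 0 min; span 7 h 0 min; less 75 min break → 5 h 45 min

5.75 hours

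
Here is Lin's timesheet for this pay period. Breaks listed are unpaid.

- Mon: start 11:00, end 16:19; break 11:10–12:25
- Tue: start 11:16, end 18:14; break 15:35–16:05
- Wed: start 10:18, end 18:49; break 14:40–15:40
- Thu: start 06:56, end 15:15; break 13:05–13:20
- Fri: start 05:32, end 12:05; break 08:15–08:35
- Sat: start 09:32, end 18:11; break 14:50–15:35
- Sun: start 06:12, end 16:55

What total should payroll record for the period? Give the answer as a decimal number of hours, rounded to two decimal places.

Mon: 11:00–16:19 = 5 h 19 min; less 75 min break → 4 h 4 min
Tue: 11:16–18:14 = 6 h 58 min; less 30 min break → 6 h 28 min
Wed: 10:18–18:49 = 8 h 31 min; less 60 min break → 7 h 31 min
Thu: 06:56–15:15 = 8 h 19 min; less 15 min break → 8 h 4 min
Fri: 05:32–12:05 = 6 h 33 min; less 20 min break → 6 h 13 min
Sat: 09:32–18:11 = 8 h 39 min; less 45 min break → 7 h 54 min
Sun: 06:12–16:55 = 10 h 43 min
Total: 4 h 4 min + 6 h 28 min + 7 h 31 min + 8 h 4 min + 6 h 13 min + 7 h 54 min + 10 h 43 min = 50 h 57 min.

50.95 hours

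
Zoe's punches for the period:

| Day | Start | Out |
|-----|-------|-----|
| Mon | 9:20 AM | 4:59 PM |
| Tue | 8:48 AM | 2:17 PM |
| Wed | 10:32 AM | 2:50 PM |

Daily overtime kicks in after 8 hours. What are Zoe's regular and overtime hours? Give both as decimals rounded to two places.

Regular 17.43 hours, overtime 0.00 hours

Mon: 9:20 AM–4:59 PM = 7 h 39 min
Tue: 8:48 AM–2:17 PM = 5 h 29 min
Wed: 10:32 AM–2:50 PM = 4 h 18 min
Mon reg 7 h 39 min / OT 0 h 0 min; Tue reg 5 h 29 min / OT 0 h 0 min; Wed reg 4 h 18 min / OT 0 h 0 min.
Totals: regular 17 h 26 min, overtime 0 h 0 min.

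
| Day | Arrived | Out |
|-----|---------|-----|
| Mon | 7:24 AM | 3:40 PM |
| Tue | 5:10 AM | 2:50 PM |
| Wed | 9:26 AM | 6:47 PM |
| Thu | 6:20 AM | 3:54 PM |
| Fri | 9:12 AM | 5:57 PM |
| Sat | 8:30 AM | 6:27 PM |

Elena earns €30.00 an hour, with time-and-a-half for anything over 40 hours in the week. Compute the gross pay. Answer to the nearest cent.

€1899.75

Mon: 7:24 AM–3:40 PM = 8 h 16 min
Tue: 5:10 AM–2:50 PM = 9 h 40 min
Wed: 9:26 AM–6:47 PM = 9 h 21 min
Thu: 6:20 AM–3:54 PM = 9 h 34 min
Fri: 9:12 AM–5:57 PM = 8 h 45 min
Sat: 8:30 AM–6:27 PM = 9 h 57 min
Total worked: 55 h 33 min = 3333 min.
Regular 40 h 0 min = 2400 min at €30.00/h; overtime 15 h 33 min = 933 min at €45.00/h.
Pay = (2400 × €30.00 + 933 × €45.00) ÷ 60 = €1899.75.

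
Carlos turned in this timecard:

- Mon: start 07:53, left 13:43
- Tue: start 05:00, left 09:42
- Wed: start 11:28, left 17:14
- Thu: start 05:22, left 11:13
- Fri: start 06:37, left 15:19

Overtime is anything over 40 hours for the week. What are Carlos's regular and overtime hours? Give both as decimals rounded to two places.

Regular 30.85 hours, overtime 0.00 hours

Mon: 07:53–13:43 = 5 h 50 min
Tue: 05:00–09:42 = 4 h 42 min
Wed: 11:28–17:14 = 5 h 46 min
Thu: 05:22–11:13 = 5 h 51 min
Fri: 06:37–15:19 = 8 h 42 min
Total worked: 30 h 51 min = 30.85 h.
Threshold 40 h → overtime 0 h 0 min, regular 30 h 51 min.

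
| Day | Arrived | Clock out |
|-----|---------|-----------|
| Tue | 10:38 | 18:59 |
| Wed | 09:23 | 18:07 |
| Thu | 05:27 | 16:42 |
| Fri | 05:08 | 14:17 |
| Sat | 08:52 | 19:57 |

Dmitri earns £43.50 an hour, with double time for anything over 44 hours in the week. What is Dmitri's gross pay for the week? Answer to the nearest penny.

Tue: 10:38–18:59 = 8 h 21 min
Wed: 09:23–18:07 = 8 h 44 min
Thu: 05:27–16:42 = 11 h 15 min
Fri: 05:08–14:17 = 9 h 9 min
Sat: 08:52–19:57 = 11 h 5 min
Total worked: 48 h 34 min = 2914 min.
Regular 44 h 0 min = 2640 min at £43.50/h; overtime 4 h 34 min = 274 min at £87.00/h.
Pay = (2640 × £43.50 + 274 × £87.00) ÷ 60 = £2311.30.

£2311.30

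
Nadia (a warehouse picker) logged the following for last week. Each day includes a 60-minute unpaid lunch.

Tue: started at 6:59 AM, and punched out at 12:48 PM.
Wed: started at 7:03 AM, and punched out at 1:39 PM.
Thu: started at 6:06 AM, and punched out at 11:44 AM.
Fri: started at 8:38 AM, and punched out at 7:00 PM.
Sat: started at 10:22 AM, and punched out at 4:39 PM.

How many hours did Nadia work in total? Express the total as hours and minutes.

29 h 42 min

Tue: 6:59 AM–12:48 PM = 5 h 49 min; less 60 min break → 4 h 49 min
Wed: 7:03 AM–1:39 PM = 6 h 36 min; less 60 min break → 5 h 36 min
Thu: 6:06 AM–11:44 AM = 5 h 38 min; less 60 min break → 4 h 38 min
Fri: 8:38 AM–7:00 PM = 10 h 22 min; less 60 min break → 9 h 22 min
Sat: 10:22 AM–4:39 PM = 6 h 17 min; less 60 min break → 5 h 17 min
Total: 4 h 49 min + 5 h 36 min + 4 h 38 min + 9 h 22 min + 5 h 17 min = 29 h 42 min.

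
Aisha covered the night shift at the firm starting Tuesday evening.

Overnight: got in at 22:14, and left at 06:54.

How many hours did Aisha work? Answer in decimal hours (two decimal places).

Overnight: 22:14 → midnight = 1 h 46 min; midnight → 06:54 = 6 h 54 min; span 8 h 40 min

8.67 hours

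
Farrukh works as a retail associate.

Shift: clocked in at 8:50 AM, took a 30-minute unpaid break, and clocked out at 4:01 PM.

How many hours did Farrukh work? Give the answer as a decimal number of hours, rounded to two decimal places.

Shift: 8:50 AM–4:01 PM = 7 h 11 min; less 30 min break → 6 h 41 min

6.68 hours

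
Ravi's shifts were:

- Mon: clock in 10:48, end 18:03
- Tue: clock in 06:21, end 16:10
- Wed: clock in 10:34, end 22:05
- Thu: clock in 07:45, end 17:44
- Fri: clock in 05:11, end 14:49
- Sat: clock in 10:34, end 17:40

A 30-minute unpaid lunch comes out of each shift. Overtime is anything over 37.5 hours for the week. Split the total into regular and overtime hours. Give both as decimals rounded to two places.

Regular 37.50 hours, overtime 14.80 hours

Mon: 10:48–18:03 = 7 h 15 min; less 30 min break → 6 h 45 min
Tue: 06:21–16:10 = 9 h 49 min; less 30 min break → 9 h 19 min
Wed: 10:34–22:05 = 11 h 31 min; less 30 min break → 11 h 1 min
Thu: 07:45–17:44 = 9 h 59 min; less 30 min break → 9 h 29 min
Fri: 05:11–14:49 = 9 h 38 min; less 30 min break → 9 h 8 min
Sat: 10:34–17:40 = 7 h 6 min; less 30 min break → 6 h 36 min
Total worked: 52 h 18 min = 52.30 h.
Threshold 37.5 h → overtime 14 h 48 min, regular 37 h 30 min.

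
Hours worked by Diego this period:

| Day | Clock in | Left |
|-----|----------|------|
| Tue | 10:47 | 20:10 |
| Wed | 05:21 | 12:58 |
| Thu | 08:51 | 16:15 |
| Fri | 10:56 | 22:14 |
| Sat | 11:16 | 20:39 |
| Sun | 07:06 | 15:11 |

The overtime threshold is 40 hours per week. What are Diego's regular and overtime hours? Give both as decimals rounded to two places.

Regular 40.00 hours, overtime 13.17 hours

Tue: 10:47–20:10 = 9 h 23 min
Wed: 05:21–12:58 = 7 h 37 min
Thu: 08:51–16:15 = 7 h 24 min
Fri: 10:56–22:14 = 11 h 18 min
Sat: 11:16–20:39 = 9 h 23 min
Sun: 07:06–15:11 = 8 h 5 min
Total worked: 53 h 10 min = 53.17 h.
Threshold 40 h → overtime 13 h 10 min, regular 40 h 0 min.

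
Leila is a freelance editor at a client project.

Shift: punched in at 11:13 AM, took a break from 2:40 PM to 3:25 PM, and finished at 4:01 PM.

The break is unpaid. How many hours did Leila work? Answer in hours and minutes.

Shift: 11:13 AM–4:01 PM = 4 h 48 min; less 45 min break → 4 h 3 min

4 h 3 min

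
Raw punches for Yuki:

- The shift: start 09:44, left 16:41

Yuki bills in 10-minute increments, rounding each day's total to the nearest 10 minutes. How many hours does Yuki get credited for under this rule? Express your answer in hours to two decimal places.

The shift: 09:44–16:41 = 6 h 57 min → rounds to 7 h 0 min

7.00 hours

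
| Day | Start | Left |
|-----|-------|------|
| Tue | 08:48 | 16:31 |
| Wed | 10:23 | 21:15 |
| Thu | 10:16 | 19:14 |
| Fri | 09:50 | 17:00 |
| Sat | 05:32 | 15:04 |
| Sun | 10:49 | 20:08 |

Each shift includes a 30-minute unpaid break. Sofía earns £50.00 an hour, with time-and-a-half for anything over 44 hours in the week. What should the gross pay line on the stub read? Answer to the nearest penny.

£2692.50

Tue: 08:48–16:31 = 7 h 43 min; less 30 min break → 7 h 13 min
Wed: 10:23–21:15 = 10 h 52 min; less 30 min break → 10 h 22 min
Thu: 10:16–19:14 = 8 h 58 min; less 30 min break → 8 h 28 min
Fri: 09:50–17:00 = 7 h 10 min; less 30 min break → 6 h 40 min
Sat: 05:32–15:04 = 9 h 32 min; less 30 min break → 9 h 2 min
Sun: 10:49–20:08 = 9 h 19 min; less 30 min break → 8 h 49 min
Total worked: 50 h 34 min = 3034 min.
Regular 44 h 0 min = 2640 min at £50.00/h; overtime 6 h 34 min = 394 min at £75.00/h.
Pay = (2640 × £50.00 + 394 × £75.00) ÷ 60 = £2692.50.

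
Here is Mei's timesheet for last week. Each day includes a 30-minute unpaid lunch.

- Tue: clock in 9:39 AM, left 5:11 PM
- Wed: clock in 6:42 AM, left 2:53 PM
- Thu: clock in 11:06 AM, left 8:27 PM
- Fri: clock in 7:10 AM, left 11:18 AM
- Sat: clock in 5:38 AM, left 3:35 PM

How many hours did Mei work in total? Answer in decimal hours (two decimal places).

36.65 hours

Tue: 9:39 AM–5:11 PM = 7 h 32 min; less 30 min break → 7 h 2 min
Wed: 6:42 AM–2:53 PM = 8 h 11 min; less 30 min break → 7 h 41 min
Thu: 11:06 AM–8:27 PM = 9 h 21 min; less 30 min break → 8 h 51 min
Fri: 7:10 AM–11:18 AM = 4 h 8 min; less 30 min break → 3 h 38 min
Sat: 5:38 AM–3:35 PM = 9 h 57 min; less 30 min break → 9 h 27 min
Total: 7 h 2 min + 7 h 41 min + 8 h 51 min + 3 h 38 min + 9 h 27 min = 36 h 39 min.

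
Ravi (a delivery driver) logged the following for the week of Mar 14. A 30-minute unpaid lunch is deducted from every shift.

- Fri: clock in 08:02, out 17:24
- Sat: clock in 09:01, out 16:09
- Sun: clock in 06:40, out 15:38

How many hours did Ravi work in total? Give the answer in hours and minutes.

Fri: 08:02–17:24 = 9 h 22 min; less 30 min break → 8 h 52 min
Sat: 09:01–16:09 = 7 h 8 min; less 30 min break → 6 h 38 min
Sun: 06:40–15:38 = 8 h 58 min; less 30 min break → 8 h 28 min
Total: 8 h 52 min + 6 h 38 min + 8 h 28 min = 23 h 58 min.

23 h 58 min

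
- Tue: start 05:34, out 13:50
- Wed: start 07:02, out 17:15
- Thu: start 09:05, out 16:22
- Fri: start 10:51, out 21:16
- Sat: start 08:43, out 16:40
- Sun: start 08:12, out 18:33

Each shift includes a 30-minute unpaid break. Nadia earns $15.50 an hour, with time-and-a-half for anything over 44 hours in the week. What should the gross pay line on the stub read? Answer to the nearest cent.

Tue: 05:34–13:50 = 8 h 16 min; less 30 min break → 7 h 46 min
Wed: 07:02–17:15 = 10 h 13 min; less 30 min break → 9 h 43 min
Thu: 09:05–16:22 = 7 h 17 min; less 30 min break → 6 h 47 min
Fri: 10:51–21:16 = 10 h 25 min; less 30 min break → 9 h 55 min
Sat: 08:43–16:40 = 7 h 57 min; less 30 min break → 7 h 27 min
Sun: 08:12–18:33 = 10 h 21 min; less 30 min break → 9 h 51 min
Total worked: 51 h 29 min = 3089 min.
Regular 44 h 0 min = 2640 min at $15.50/h; overtime 7 h 29 min = 449 min at $23.25/h.
Pay = (2640 × $15.50 + 449 × $23.25) ÷ 60 = $855.99.

$855.99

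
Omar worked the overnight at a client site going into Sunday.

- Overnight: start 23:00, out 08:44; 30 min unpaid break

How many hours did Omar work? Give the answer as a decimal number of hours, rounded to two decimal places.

Overnight: 23:00 → midnight = 1 h 0 min; midnight → 08:44 = 8 h 44 min; span 9 h 44 min; less 30 min break → 9 h 14 min

9.23 hours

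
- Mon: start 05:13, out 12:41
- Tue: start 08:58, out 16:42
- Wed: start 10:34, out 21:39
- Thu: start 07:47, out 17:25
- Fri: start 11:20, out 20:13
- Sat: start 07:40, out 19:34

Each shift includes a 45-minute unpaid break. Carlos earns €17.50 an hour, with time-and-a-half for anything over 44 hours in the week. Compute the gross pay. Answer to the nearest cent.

Mon: 05:13–12:41 = 7 h 28 min; less 45 min break → 6 h 43 min
Tue: 08:58–16:42 = 7 h 44 min; less 45 min break → 6 h 59 min
Wed: 10:34–21:39 = 11 h 5 min; less 45 min break → 10 h 20 min
Thu: 07:47–17:25 = 9 h 38 min; less 45 min break → 8 h 53 min
Fri: 11:20–20:13 = 8 h 53 min; less 45 min break → 8 h 8 min
Sat: 07:40–19:34 = 11 h 54 min; less 45 min break → 11 h 9 min
Total worked: 52 h 12 min = 3132 min.
Regular 44 h 0 min = 2640 min at €17.50/h; overtime 8 h 12 min = 492 min at €26.25/h.
Pay = (2640 × €17.50 + 492 × €26.25) ÷ 60 = €985.25.

€985.25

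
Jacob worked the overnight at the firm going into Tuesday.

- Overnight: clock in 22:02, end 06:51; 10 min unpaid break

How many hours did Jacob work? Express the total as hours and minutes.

8 h 39 min

Overnight: 22:02 → midnight = 1 h 58 min; midnight → 06:51 = 6 h 51 min; span 8 h 49 min; less 10 min break → 8 h 39 min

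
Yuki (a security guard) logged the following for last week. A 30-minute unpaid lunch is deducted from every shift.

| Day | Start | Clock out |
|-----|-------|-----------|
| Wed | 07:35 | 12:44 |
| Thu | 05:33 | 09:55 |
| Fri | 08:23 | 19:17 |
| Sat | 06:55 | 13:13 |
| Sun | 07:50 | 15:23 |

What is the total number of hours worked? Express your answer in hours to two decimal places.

Wed: 07:35–12:44 = 5 h 9 min; less 30 min break → 4 h 39 min
Thu: 05:33–09:55 = 4 h 22 min; less 30 min break → 3 h 52 min
Fri: 08:23–19:17 = 10 h 54 min; less 30 min break → 10 h 24 min
Sat: 06:55–13:13 = 6 h 18 min; less 30 min break → 5 h 48 min
Sun: 07:50–15:23 = 7 h 33 min; less 30 min break → 7 h 3 min
Total: 4 h 39 min + 3 h 52 min + 10 h 24 min + 5 h 48 min + 7 h 3 min = 31 h 46 min.

31.77 hours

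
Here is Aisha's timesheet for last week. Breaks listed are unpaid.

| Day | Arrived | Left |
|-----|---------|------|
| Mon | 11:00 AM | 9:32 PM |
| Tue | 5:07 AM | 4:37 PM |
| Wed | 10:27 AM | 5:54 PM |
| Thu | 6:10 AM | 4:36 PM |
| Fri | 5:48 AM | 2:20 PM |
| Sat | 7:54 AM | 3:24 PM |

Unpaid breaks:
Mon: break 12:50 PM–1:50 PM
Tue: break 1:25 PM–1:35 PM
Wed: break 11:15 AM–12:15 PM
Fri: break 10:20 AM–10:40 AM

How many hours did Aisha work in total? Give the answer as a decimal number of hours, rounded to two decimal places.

53.45 hours

Mon: 11:00 AM–9:32 PM = 10 h 32 min; less 60 min break → 9 h 32 min
Tue: 5:07 AM–4:37 PM = 11 h 30 min; less 10 min break → 11 h 20 min
Wed: 10:27 AM–5:54 PM = 7 h 27 min; less 60 min break → 6 h 27 min
Thu: 6:10 AM–4:36 PM = 10 h 26 min
Fri: 5:48 AM–2:20 PM = 8 h 32 min; less 20 min break → 8 h 12 min
Sat: 7:54 AM–3:24 PM = 7 h 30 min
Total: 9 h 32 min + 11 h 20 min + 6 h 27 min + 10 h 26 min + 8 h 12 min + 7 h 30 min = 53 h 27 min.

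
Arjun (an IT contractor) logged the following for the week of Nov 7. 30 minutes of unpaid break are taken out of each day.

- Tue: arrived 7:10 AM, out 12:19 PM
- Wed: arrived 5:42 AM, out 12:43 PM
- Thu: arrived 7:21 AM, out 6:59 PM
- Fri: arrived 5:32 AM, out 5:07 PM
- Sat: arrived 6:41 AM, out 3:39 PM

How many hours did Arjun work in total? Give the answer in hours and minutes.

41 h 51 min

Tue: 7:10 AM–12:19 PM = 5 h 9 min; less 30 min break → 4 h 39 min
Wed: 5:42 AM–12:43 PM = 7 h 1 min; less 30 min break → 6 h 31 min
Thu: 7:21 AM–6:59 PM = 11 h 38 min; less 30 min break → 11 h 8 min
Fri: 5:32 AM–5:07 PM = 11 h 35 min; less 30 min break → 11 h 5 min
Sat: 6:41 AM–3:39 PM = 8 h 58 min; less 30 min break → 8 h 28 min
Total: 4 h 39 min + 6 h 31 min + 11 h 8 min + 11 h 5 min + 8 h 28 min = 41 h 51 min.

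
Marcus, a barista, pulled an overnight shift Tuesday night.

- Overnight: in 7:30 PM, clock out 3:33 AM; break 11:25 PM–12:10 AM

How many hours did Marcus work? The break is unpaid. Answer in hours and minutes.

7 h 18 min

Overnight: 7:30 PM → midnight = 4 h 30 min; midnight → 3:33 AM = 3 h 33 min; span 8 h 3 min; less 45 min break → 7 h 18 min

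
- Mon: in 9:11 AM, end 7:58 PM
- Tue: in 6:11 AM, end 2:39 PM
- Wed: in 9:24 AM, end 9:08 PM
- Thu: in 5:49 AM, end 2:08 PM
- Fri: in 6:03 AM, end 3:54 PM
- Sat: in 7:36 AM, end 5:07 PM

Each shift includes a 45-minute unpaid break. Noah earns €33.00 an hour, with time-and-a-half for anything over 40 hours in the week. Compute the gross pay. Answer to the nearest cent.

Mon: 9:11 AM–7:58 PM = 10 h 47 min; less 45 min break → 10 h 2 min
Tue: 6:11 AM–2:39 PM = 8 h 28 min; less 45 min break → 7 h 43 min
Wed: 9:24 AM–9:08 PM = 11 h 44 min; less 45 min break → 10 h 59 min
Thu: 5:49 AM–2:08 PM = 8 h 19 min; less 45 min break → 7 h 34 min
Fri: 6:03 AM–3:54 PM = 9 h 51 min; less 45 min break → 9 h 6 min
Sat: 7:36 AM–5:07 PM = 9 h 31 min; less 45 min break → 8 h 46 min
Total worked: 54 h 10 min = 3250 min.
Regular 40 h 0 min = 2400 min at €33.00/h; overtime 14 h 10 min = 850 min at €49.50/h.
Pay = (2400 × €33.00 + 850 × €49.50) ÷ 60 = €2021.25.

€2021.25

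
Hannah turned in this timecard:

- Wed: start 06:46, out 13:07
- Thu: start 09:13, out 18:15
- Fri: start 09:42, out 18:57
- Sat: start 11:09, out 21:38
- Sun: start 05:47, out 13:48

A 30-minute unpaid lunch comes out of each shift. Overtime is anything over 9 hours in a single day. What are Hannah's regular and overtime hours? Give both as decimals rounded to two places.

Regular 39.65 hours, overtime 0.98 hours

Wed: 06:46–13:07 = 6 h 21 min; less 30 min break → 5 h 51 min
Thu: 09:13–18:15 = 9 h 2 min; less 30 min break → 8 h 32 min
Fri: 09:42–18:57 = 9 h 15 min; less 30 min break → 8 h 45 min
Sat: 11:09–21:38 = 10 h 29 min; less 30 min break → 9 h 59 min
Sun: 05:47–13:48 = 8 h 1 min; less 30 min break → 7 h 31 min
Wed reg 5 h 51 min / OT 0 h 0 min; Thu reg 8 h 32 min / OT 0 h 0 min; Fri reg 8 h 45 min / OT 0 h 0 min; Sat reg 9 h 0 min / OT 0 h 59 min; Sun reg 7 h 31 min / OT 0 h 0 min.
Totals: regular 39 h 39 min, overtime 0 h 59 min.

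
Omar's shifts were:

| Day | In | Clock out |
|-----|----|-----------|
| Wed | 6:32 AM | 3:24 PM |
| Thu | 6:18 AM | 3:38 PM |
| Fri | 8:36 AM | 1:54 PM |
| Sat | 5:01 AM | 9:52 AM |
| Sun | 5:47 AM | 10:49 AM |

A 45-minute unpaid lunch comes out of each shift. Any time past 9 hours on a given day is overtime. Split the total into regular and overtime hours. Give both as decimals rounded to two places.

Regular 29.63 hours, overtime 0.00 hours

Wed: 6:32 AM–3:24 PM = 8 h 52 min; less 45 min break → 8 h 7 min
Thu: 6:18 AM–3:38 PM = 9 h 20 min; less 45 min break → 8 h 35 min
Fri: 8:36 AM–1:54 PM = 5 h 18 min; less 45 min break → 4 h 33 min
Sat: 5:01 AM–9:52 AM = 4 h 51 min; less 45 min break → 4 h 6 min
Sun: 5:47 AM–10:49 AM = 5 h 2 min; less 45 min break → 4 h 17 min
Wed reg 8 h 7 min / OT 0 h 0 min; Thu reg 8 h 35 min / OT 0 h 0 min; Fri reg 4 h 33 min / OT 0 h 0 min; Sat reg 4 h 6 min / OT 0 h 0 min; Sun reg 4 h 17 min / OT 0 h 0 min.
Totals: regular 29 h 38 min, overtime 0 h 0 min.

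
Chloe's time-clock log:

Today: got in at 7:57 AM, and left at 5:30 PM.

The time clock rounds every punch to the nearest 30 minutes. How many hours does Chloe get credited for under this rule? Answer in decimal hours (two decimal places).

Today: in 7:57 AM→8:00 AM, out 5:30 PM→5:30 PM; 9 h 30 min

9.50 hours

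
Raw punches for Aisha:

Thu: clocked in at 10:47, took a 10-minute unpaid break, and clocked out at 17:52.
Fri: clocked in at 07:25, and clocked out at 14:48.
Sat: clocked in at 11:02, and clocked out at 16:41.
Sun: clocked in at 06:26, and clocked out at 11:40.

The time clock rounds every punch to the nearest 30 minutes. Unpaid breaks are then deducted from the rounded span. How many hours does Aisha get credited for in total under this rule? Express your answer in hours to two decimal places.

Thu: in 10:47→11:00, out 17:52→18:00; 7 h 0 min − 10 min = 6 h 50 min
Fri: in 07:25→07:30, out 14:48→15:00; 7 h 30 min
Sat: in 11:02→11:00, out 16:41→16:30; 5 h 30 min
Sun: in 06:26→06:30, out 11:40→11:30; 5 h 0 min
Total credited: 24 h 50 min.

24.83 hours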